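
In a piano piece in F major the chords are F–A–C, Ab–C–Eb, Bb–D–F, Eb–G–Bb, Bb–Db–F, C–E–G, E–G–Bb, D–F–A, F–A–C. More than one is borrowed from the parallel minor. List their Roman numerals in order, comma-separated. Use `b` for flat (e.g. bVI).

F major has the diatonic set F, Gm, Am, Bb, C, Dm, Edim. F–A–C = F, Bb–D–F = Bb, C–E–G = C, E–G–Bb = Edim and D–F–A = Dm are all diatonic. But Ab–C–Eb is foreign: the diatonic iii on degree 3 is Am, whereas Ab comes from F minor. It is labeled bIII. But Eb–G–Bb is foreign: the diatonic vii° on degree 7 is Edim, whereas Eb comes from F minor. It is labeled bVII. Bb–Db–F is not: scale degree 4 in F major carries Bb (IV). In F minor the chord on that degree is Bbm, so here it functions as iv, borrowed from the parallel minor.

bIII, bVII, iv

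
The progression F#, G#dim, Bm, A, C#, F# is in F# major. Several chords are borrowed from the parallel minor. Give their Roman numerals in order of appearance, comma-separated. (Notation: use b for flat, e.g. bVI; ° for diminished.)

ii°, iv, bIII

F# major has the diatonic set F#, G#m, A#m, B, C#, D#m, E#dim. F# and C# both belong to that set. But G#dim (G#–B–D) is foreign: the diatonic ii on degree 2 is G#m, whereas G#dim comes from F# minor. It is labeled ii°. Bm (B–D–F#) doesn't fit — on degree 4 F# major would have B (IV). Bm is the degree-4 chord of F# minor, so it is the borrowed iv. A (A–C#–E) doesn't fit — on degree 3 F# major would have A#m (iii). A is the degree-3 chord of F# minor, so it is the borrowed bIII.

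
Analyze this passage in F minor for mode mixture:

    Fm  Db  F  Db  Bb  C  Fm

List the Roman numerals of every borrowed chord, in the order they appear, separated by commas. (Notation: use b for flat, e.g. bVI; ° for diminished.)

F minor has the diatonic set Fm, Gdim, Ab, Bbm, C, Db, Eb (with V from harmonic minor). Fm, Db and C are all diatonic. But F (F–A–C) is foreign: the diatonic i on degree 1 is Fm, whereas F comes from F major. It is labeled I. But Bb (Bb–D–F) is foreign: the diatonic iv on degree 4 is Bbm, whereas Bb comes from F major. It is labeled IV.

I, IV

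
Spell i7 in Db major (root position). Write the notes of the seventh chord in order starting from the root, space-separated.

The root, Db, is scale degree 1 — the same note in Db major and Db minor; only the chord quality changes. Building the minor-seventh chord from the parallel minor on Db: Db–Fb–Ab–Cb.

Db Fb Ab Cb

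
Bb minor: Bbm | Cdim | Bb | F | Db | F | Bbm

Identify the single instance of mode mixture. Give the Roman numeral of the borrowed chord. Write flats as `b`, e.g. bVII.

I

The diatonic triads in Bb minor (with V from harmonic minor) are Bbm, Cdim, Db, Ebm, F, Gb, Ab. Bbm, Cdim, F and Db are all diatonic. Bb (Bb–D–F) doesn't fit — on degree 1 Bb minor would have Bbm (i). Bb is the degree-1 chord of Bb major, so it is the borrowed I.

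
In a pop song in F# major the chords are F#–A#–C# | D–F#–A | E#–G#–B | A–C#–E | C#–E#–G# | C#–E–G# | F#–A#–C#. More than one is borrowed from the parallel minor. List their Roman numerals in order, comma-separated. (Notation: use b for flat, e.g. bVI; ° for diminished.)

bVI, bIII, v

F# major has the diatonic set F#, G#m, A#m, B, C#, D#m, E#dim. Of the given chords, F#–A#–C# = F#, E#–G#–B = E#dim and C#–E#–G# = C# are diatonic. But D–F#–A is foreign: the diatonic vi on degree 6 is D#m, whereas D comes from F# minor. It is labeled bVI. A–C#–E doesn't fit — on degree 3 F# major would have A#m (iii). A is the degree-3 chord of F# minor, so it is the borrowed bIII. C#–E–G# is not: scale degree 5 in F# major carries C# (V). In F# minor the chord on that degree is C#m, so here it functions as v, borrowed from the parallel minor.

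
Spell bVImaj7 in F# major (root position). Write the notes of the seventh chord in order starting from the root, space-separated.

D F# A C#

bVImaj7 is built on the lowered scale degree 6. In F# major degree 6 is D#; lowered it becomes D. Building the major-seventh chord from the parallel minor on D: D–F#–A–C#.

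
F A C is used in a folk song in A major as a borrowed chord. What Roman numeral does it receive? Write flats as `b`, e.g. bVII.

The root F is the lowered 6th scale degree — diatonically A major has F# there. Diatonically A major has F#m (vi) on that degree; F–A–C is instead the major chord native to A minor, so it takes the label bVI.

bVI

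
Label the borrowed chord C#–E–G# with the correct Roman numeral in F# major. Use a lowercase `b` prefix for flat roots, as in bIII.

C# is scale degree 5 in F# major. The diatonic chord on degree 5 would be C# (V), but C#–E–G# is the minor chord from F# minor. As a borrowed chord it is labeled v.

v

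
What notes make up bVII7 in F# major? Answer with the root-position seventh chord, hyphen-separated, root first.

bVII7 is built on the lowered scale degree 7. In F# major degree 7 is E#; lowered it becomes E. Building the dominant-seventh chord from the parallel minor on E: E–G#–B–D.

E-G#-B-D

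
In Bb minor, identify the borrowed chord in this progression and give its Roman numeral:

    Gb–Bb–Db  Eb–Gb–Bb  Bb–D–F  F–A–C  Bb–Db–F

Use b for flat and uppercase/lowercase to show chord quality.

In Bb minor (with V from harmonic minor) the diatonic chords are Bbm, Cdim, Db, Ebm, F, Gb, Ab. Of the given chords, Gb–Bb–Db = Gb, Eb–Gb–Bb = Ebm, F–A–C = F and Bb–Db–F = Bbm are diatonic. Bb–D–F is not: scale degree 1 in Bb minor carries Bbm (i). In Bb major the chord on that degree is Bb, so here it functions as I, borrowed from the parallel major.

I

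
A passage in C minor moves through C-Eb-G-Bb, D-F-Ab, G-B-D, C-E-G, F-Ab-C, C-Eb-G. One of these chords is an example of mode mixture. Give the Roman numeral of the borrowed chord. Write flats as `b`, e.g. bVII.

The diatonic triads in C minor (with V from harmonic minor) are Cm, Ddim, Eb, Fm, G, Ab, Bb. Of the given chords, C–Eb–G–Bb = Cm7, D–F–Ab = Ddim, G–B–D = G, F–Ab–C = Fm and C–Eb–G = Cm are diatonic. C–E–G is not: scale degree 1 in C minor carries Cm (i). In C major the chord on that degree is C, so here it functions as I, borrowed from the parallel major.

I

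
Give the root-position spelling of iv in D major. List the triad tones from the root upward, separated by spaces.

G Bb D

The root, G, is scale degree 4 — the same note in D major and D minor; only the chord quality changes. Building the minor chord from the parallel minor on G: G–Bb–D.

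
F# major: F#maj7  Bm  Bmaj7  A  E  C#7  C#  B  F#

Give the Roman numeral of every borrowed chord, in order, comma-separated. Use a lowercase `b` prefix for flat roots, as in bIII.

iv, bIII, bVII

In F# major the diatonic chords are F#, G#m, A#m, B, C#, D#m, E#dim. F#maj7, Bmaj7, C#7, C#, B and F# are all diatonic. Bm (B–D–F#) doesn't fit — on degree 4 F# major would have B (IV). Bm is the degree-4 chord of F# minor, so it is the borrowed iv. A (A–C#–E) is not: scale degree 3 in F# major carries A#m (iii). In F# minor the chord on that degree is A, so here it functions as bIII, borrowed from the parallel minor. But E (E–G#–B) is foreign: the diatonic vii° on degree 7 is E#dim, whereas E comes from F# minor. It is labeled bVII.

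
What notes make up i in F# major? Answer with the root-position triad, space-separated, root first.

F# A C#

The root, F#, is scale degree 1 — the same note in F# major and F# minor; only the chord quality changes. In F# minor the chord on F# is F#–A–C#.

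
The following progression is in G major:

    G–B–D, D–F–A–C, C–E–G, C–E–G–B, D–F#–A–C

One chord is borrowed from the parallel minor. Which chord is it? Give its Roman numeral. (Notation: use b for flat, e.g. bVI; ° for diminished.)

The diatonic triads in G major are G, Am, Bm, C, D, Em, F#dim. G–B–D = G, C–E–G = C, C–E–G–B = Cmaj7 and D–F#–A–C = D7 all belong to that set. D–F–A–C is not: scale degree 5 in G major carries D (V). In G minor the chord on that degree is Dm7, so here it functions as v7, borrowed from the parallel minor.

v7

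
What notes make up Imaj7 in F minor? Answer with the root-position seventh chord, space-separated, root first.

The root, F, is scale degree 1 — the same note in F minor and F major; only the chord quality changes. Stacking thirds in F major on F gives F–A–C–E.

F A C E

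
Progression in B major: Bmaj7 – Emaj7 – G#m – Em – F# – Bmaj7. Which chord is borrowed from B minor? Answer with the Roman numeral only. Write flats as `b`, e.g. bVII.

In B major the diatonic chords are B, C#m, D#m, E, F#, G#m, A#dim. Bmaj7, Emaj7, G#m and F# are all diatonic. But Em (E–G–B) is foreign: the diatonic IV on degree 4 is E, whereas Em comes from B minor. It is labeled iv.

iv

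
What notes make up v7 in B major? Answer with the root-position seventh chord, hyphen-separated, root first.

F#-A-C#-E

The root, F#, is scale degree 5 — the same note in B major and B minor; only the chord quality changes. Building the minor-seventh chord from the parallel minor on F#: F#–A–C#–E.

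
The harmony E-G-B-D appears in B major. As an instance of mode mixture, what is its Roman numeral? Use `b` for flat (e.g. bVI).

The root E is the diatonic 4th degree of B major; the borrowing shows in the chord quality. Diatonically B major has E (IV) on that degree; E–G–B–D is instead the minor-seventh chord native to B minor, so it takes the label iv7.

iv7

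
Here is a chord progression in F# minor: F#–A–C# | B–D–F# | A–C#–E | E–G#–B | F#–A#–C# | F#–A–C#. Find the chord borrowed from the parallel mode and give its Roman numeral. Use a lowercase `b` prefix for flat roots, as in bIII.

I

F# minor has the diatonic set F#m, G#dim, A, Bm, C#, D, E (with V from harmonic minor). F#–A–C# = F#m, B–D–F# = Bm, A–C#–E = A and E–G#–B = E are all diatonic. But F#–A#–C# is foreign: the diatonic i on degree 1 is F#m, whereas F# comes from F# major. It is labeled I.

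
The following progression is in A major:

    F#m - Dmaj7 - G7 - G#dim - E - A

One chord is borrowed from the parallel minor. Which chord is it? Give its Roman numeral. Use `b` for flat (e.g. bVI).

bVII7

A major has the diatonic set A, Bm, C#m, D, E, F#m, G#dim. F#m, Dmaj7, G#dim, E and A all belong to that set. But G7 (G–B–D–F) is foreign: the diatonic vii° on degree 7 is G#dim, whereas G7 comes from A minor. It is labeled bVII7.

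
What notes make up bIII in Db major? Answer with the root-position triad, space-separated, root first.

Fb Ab Cb

Scale degree 3 in Db major is F. bIII uses the lowered form, Fb, taken from Db minor. In Db minor the chord on Fb is Fb–Ab–Cb.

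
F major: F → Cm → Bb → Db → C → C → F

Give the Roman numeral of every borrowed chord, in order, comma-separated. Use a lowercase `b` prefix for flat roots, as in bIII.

v, bVI

F major has the diatonic set F, Gm, Am, Bb, C, Dm, Edim. F, Bb and C all belong to that set. Cm (C–Eb–G) doesn't fit — on degree 5 F major would have C (V). Cm is the degree-5 chord of F minor, so it is the borrowed v. Db (Db–F–Ab) is not: scale degree 6 in F major carries Dm (vi). In F minor the chord on that degree is Db, so here it functions as bVI, borrowed from the parallel minor.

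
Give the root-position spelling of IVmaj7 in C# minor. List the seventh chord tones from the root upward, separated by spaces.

IVmaj7 is built on scale degree 4, which is F# in both C# minor and its parallel. In C# major the chord on F# is F#–A#–C#–E#.

F# A# C# E#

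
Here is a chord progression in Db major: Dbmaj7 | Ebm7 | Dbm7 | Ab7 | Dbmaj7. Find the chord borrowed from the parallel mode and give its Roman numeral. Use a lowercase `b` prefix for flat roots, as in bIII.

Db major has the diatonic set Db, Ebm, Fm, Gb, Ab, Bbm, Cdim. Dbmaj7, Ebm7 and Ab7 all belong to that set. Dbm7 (Db–Fb–Ab–Cb) doesn't fit — on degree 1 Db major would have Db (I). Dbm7 is the degree-1 chord of Db minor, so it is the borrowed i7.

i7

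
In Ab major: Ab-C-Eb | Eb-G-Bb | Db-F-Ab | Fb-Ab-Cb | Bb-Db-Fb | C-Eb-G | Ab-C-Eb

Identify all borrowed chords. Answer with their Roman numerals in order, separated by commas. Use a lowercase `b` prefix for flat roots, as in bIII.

The diatonic triads in Ab major are Ab, Bbm, Cm, Db, Eb, Fm, Gdim. Ab–C–Eb = Ab, Eb–G–Bb = Eb, Db–F–Ab = Db and C–Eb–G = Cm all belong to that set. But Fb–Ab–Cb is foreign: the diatonic vi on degree 6 is Fm, whereas Fb comes from Ab minor. It is labeled bVI. But Bb–Db–Fb is foreign: the diatonic ii on degree 2 is Bbm, whereas Bbdim comes from Ab minor. It is labeled ii°.

bVI, ii°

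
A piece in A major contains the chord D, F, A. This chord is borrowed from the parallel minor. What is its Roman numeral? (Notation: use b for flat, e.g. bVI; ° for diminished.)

The root D is the diatonic 4th degree of A major; the borrowing shows in the chord quality. D–F–A is a minor chord — the form found in A minor, not the diatonic IV (D). Borrowed into A major it is written iv.

iv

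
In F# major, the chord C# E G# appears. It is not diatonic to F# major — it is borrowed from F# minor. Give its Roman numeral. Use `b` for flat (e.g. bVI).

The root C# is the diatonic 5th degree of F# major; the borrowing shows in the chord quality. Diatonically F# major has C# (V) on that degree; C#–E–G# is instead the minor chord native to F# minor, so it takes the label v.

v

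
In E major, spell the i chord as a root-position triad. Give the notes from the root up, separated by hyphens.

i is built on scale degree 1, which is E in both E major and its parallel. Building the minor chord from the parallel minor on E: E–G–B.

E-G-B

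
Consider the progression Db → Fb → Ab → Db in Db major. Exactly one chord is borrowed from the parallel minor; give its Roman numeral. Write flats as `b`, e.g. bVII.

bIII

The diatonic triads in Db major are Db, Ebm, Fm, Gb, Ab, Bbm, Cdim. Of the given chords, Db and Ab are diatonic. Fb (Fb–Ab–Cb) is not: scale degree 3 in Db major carries Fm (iii). In Db minor the chord on that degree is Fb, so here it functions as bIII, borrowed from the parallel minor.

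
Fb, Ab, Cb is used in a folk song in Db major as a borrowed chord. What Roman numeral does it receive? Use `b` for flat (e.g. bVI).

bIII

In Db major scale degree 3 is F; Fb is its lowered form, from Db minor. Fb–Ab–Cb is a major chord — the form found in Db minor, not the diatonic iii (Fm). Borrowed into Db major it is written bIII.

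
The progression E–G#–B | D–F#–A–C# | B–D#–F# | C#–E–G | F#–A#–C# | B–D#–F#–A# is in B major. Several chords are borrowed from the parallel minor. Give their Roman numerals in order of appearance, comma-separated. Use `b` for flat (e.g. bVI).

bIIImaj7, ii°

In B major the diatonic chords are B, C#m, D#m, E, F#, G#m, A#dim. E–G#–B = E, B–D#–F# = B, F#–A#–C# = F# and B–D#–F#–A# = Bmaj7 all belong to that set. D–F#–A–C# is not: scale degree 3 in B major carries D#m (iii). In B minor the chord on that degree is Dmaj7, so here it functions as bIIImaj7, borrowed from the parallel minor. C#–E–G is not: scale degree 2 in B major carries C#m (ii). In B minor the chord on that degree is C#dim, so here it functions as ii°, borrowed from the parallel minor.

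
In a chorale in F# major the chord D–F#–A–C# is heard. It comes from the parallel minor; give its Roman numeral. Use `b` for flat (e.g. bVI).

bVImaj7

In F# major scale degree 6 is D#; D is its lowered form, from F# minor. The diatonic chord on degree 6 would be D#m (vi), but D–F#–A–C# is the major-seventh chord from F# minor. As a borrowed chord it is labeled bVImaj7.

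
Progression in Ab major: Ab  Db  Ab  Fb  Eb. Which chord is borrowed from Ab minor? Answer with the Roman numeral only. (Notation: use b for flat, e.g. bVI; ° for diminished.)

bVI

Ab major has the diatonic set Ab, Bbm, Cm, Db, Eb, Fm, Gdim. Ab, Db and Eb all belong to that set. Fb (Fb–Ab–Cb) is not: scale degree 6 in Ab major carries Fm (vi). In Ab minor the chord on that degree is Fb, so here it functions as bVI, borrowed from the parallel minor.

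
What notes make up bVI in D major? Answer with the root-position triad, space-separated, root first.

Bb D F

The root of bVI is the lowered 6th degree: B becomes Bb. In D minor the chord on Bb is Bb–D–F.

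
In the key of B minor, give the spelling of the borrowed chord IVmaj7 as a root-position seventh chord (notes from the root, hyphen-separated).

E-G#-B-D#

IVmaj7 is built on scale degree 4, which is E in both B minor and its parallel. Building the major-seventh chord from the parallel major on E: E–G#–B–D#.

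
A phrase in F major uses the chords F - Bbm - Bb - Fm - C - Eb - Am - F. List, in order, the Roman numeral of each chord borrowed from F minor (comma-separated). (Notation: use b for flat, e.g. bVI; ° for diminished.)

iv, i, bVII

F major has the diatonic set F, Gm, Am, Bb, C, Dm, Edim. F, Bb, C and Am all belong to that set. But Bbm (Bb–Db–F) is foreign: the diatonic IV on degree 4 is Bb, whereas Bbm comes from F minor. It is labeled iv. Fm (F–Ab–C) doesn't fit — on degree 1 F major would have F (I). Fm is the degree-1 chord of F minor, so it is the borrowed i. Eb (Eb–G–Bb) doesn't fit — on degree 7 F major would have Edim (vii°). Eb is the degree-7 chord of F minor, so it is the borrowed bVII.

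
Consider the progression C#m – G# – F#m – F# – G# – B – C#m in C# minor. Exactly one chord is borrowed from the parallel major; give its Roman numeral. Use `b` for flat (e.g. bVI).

IV

The diatonic triads in C# minor (with V from harmonic minor) are C#m, D#dim, E, F#m, G#, A, B. C#m, G#, F#m and B all belong to that set. But F# (F#–A#–C#) is foreign: the diatonic iv on degree 4 is F#m, whereas F# comes from C# major. It is labeled IV.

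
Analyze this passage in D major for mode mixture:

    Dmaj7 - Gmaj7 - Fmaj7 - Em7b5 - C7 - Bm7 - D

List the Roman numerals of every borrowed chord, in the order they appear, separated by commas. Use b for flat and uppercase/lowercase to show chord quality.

The diatonic triads in D major are D, Em, F#m, G, A, Bm, C#dim. Dmaj7, Gmaj7, Bm7 and D are all diatonic. Fmaj7 (F–A–C–E) is not: scale degree 3 in D major carries F#m (iii). In D minor the chord on that degree is Fmaj7, so here it functions as bIIImaj7, borrowed from the parallel minor. Em7b5 (E–G–Bb–D) is not: scale degree 2 in D major carries Em (ii). In D minor the chord on that degree is Em7b5, so here it functions as iiø7, borrowed from the parallel minor. C7 (C–E–G–Bb) doesn't fit — on degree 7 D major would have C#dim (vii°). C7 is the degree-7 chord of D minor, so it is the borrowed bVII7.

bIIImaj7, iiø7, bVII7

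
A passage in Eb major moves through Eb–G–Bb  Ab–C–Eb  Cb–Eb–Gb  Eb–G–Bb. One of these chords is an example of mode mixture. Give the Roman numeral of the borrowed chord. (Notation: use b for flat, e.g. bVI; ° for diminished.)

bVI

The diatonic triads in Eb major are Eb, Fm, Gm, Ab, Bb, Cm, Ddim. Of the given chords, Eb–G–Bb = Eb and Ab–C–Eb = Ab are diatonic. But Cb–Eb–Gb is foreign: the diatonic vi on degree 6 is Cm, whereas Cb comes from Eb minor. It is labeled bVI.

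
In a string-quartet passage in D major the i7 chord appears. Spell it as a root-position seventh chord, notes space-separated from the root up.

D F A C

i7 is built on scale degree 1, which is D in both D major and its parallel. Building the minor-seventh chord from the parallel minor on D: D–F–A–C.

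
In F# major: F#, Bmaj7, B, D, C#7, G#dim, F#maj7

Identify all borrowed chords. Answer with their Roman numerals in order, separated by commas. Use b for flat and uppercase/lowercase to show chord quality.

bVI, ii°

The diatonic triads in F# major are F#, G#m, A#m, B, C#, D#m, E#dim. F#, Bmaj7, B, C#7 and F#maj7 all belong to that set. D (D–F#–A) doesn't fit — on degree 6 F# major would have D#m (vi). D is the degree-6 chord of F# minor, so it is the borrowed bVI. But G#dim (G#–B–D) is foreign: the diatonic ii on degree 2 is G#m, whereas G#dim comes from F# minor. It is labeled ii°.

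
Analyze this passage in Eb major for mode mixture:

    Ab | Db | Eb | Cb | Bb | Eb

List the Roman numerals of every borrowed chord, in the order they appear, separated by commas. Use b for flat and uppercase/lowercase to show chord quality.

bVII, bVI

In Eb major the diatonic chords are Eb, Fm, Gm, Ab, Bb, Cm, Ddim. Ab, Eb and Bb are all diatonic. Db (Db–F–Ab) doesn't fit — on degree 7 Eb major would have Ddim (vii°). Db is the degree-7 chord of Eb minor, so it is the borrowed bVII. Cb (Cb–Eb–Gb) is not: scale degree 6 in Eb major carries Cm (vi). In Eb minor the chord on that degree is Cb, so here it functions as bVI, borrowed from the parallel minor.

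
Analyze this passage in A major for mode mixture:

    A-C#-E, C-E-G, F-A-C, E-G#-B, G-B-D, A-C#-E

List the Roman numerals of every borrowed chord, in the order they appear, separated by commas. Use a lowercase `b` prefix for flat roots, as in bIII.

The diatonic triads in A major are A, Bm, C#m, D, E, F#m, G#dim. Of the given chords, A–C#–E = A and E–G#–B = E are diatonic. But C–E–G is foreign: the diatonic iii on degree 3 is C#m, whereas C comes from A minor. It is labeled bIII. But F–A–C is foreign: the diatonic vi on degree 6 is F#m, whereas F comes from A minor. It is labeled bVI. G–B–D is not: scale degree 7 in A major carries G#dim (vii°). In A minor the chord on that degree is G, so here it functions as bVII, borrowed from the parallel minor.

bIII, bVI, bVII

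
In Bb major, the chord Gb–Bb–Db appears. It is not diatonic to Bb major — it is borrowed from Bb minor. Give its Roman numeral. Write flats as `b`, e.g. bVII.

Gb is the lowered form of scale degree 6 in Bb major (the diatonic degree 6 is G). Gb–Bb–Db is a major chord — the form found in Bb minor, not the diatonic vi (Gm). Borrowed into Bb major it is written bVI.

bVI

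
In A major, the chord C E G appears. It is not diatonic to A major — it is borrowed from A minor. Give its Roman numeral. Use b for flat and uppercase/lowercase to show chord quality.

bIII

C is the lowered form of scale degree 3 in A major (the diatonic degree 3 is C#). Diatonically A major has C#m (iii) on that degree; C–E–G is instead the major chord native to A minor, so it takes the label bIII.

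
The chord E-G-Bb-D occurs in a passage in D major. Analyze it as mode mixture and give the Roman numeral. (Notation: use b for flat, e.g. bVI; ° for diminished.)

The root E is the diatonic 2nd degree of D major; the borrowing shows in the chord quality. E–G–Bb–D is a half-diminished-seventh chord — the form found in D minor, not the diatonic ii (Em). Borrowed into D major it is written iiø7.

iiø7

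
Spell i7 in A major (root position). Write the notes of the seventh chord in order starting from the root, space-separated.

i7 is built on scale degree 1, which is A in both A major and its parallel. Building the minor-seventh chord from the parallel minor on A: A–C–E–G.

A C E G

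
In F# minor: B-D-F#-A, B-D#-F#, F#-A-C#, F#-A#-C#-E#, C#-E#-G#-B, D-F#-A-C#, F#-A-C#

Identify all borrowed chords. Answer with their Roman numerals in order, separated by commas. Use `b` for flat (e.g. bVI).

In F# minor (with V from harmonic minor) the diatonic chords are F#m, G#dim, A, Bm, C#, D, E. Of the given chords, B–D–F#–A = Bm7, F#–A–C# = F#m, C#–E#–G#–B = C#7 and D–F#–A–C# = Dmaj7 are diatonic. But B–D#–F# is foreign: the diatonic iv on degree 4 is Bm, whereas B comes from F# major. It is labeled IV. F#–A#–C#–E# doesn't fit — on degree 1 F# minor would have F#m (i). F#maj7 is the degree-1 chord of F# major, so it is the borrowed Imaj7.

IV, Imaj7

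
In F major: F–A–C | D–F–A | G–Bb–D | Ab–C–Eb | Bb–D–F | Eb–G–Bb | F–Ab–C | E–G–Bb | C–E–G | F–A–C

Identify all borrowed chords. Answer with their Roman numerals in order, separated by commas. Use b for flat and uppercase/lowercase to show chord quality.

bIII, bVII, i

The diatonic triads in F major are F, Gm, Am, Bb, C, Dm, Edim. F–A–C = F, D–F–A = Dm, G–Bb–D = Gm, Bb–D–F = Bb, E–G–Bb = Edim and C–E–G = C all belong to that set. Ab–C–Eb is not: scale degree 3 in F major carries Am (iii). In F minor the chord on that degree is Ab, so here it functions as bIII, borrowed from the parallel minor. Eb–G–Bb doesn't fit — on degree 7 F major would have Edim (vii°). Eb is the degree-7 chord of F minor, so it is the borrowed bVII. But F–Ab–C is foreign: the diatonic I on degree 1 is F, whereas Fm comes from F minor. It is labeled i.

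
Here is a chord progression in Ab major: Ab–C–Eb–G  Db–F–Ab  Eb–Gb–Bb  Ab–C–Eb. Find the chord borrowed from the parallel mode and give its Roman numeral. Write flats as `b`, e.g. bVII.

The diatonic triads in Ab major are Ab, Bbm, Cm, Db, Eb, Fm, Gdim. Ab–C–Eb–G = Abmaj7, Db–F–Ab = Db and Ab–C–Eb = Ab all belong to that set. Eb–Gb–Bb is not: scale degree 5 in Ab major carries Eb (V). In Ab minor the chord on that degree is Ebm, so here it functions as v, borrowed from the parallel minor.

v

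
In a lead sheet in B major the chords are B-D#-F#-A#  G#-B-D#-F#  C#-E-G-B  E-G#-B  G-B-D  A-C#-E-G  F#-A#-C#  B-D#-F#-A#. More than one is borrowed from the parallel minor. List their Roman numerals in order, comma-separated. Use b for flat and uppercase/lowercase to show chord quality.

iiø7, bVI, bVII7

The diatonic triads in B major are B, C#m, D#m, E, F#, G#m, A#dim. B–D#–F#–A# = Bmaj7, G#–B–D#–F# = G#m7, E–G#–B = E and F#–A#–C# = F# are all diatonic. C#–E–G–B is not: scale degree 2 in B major carries C#m (ii). In B minor the chord on that degree is C#m7b5, so here it functions as iiø7, borrowed from the parallel minor. G–B–D doesn't fit — on degree 6 B major would have G#m (vi). G is the degree-6 chord of B minor, so it is the borrowed bVI. But A–C#–E–G is foreign: the diatonic vii° on degree 7 is A#dim, whereas A7 comes from B minor. It is labeled bVII7.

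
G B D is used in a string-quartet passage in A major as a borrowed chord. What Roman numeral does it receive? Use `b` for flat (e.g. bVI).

bVII

The root G is the lowered 7th scale degree — diatonically A major has G# there. Diatonically A major has G#dim (vii°) on that degree; G–B–D is instead the major chord native to A minor, so it takes the label bVII.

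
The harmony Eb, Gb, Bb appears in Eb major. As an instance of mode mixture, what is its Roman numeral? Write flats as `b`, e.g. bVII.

Eb is scale degree 1 in Eb major. The diatonic chord on degree 1 would be Eb (I), but Eb–Gb–Bb is the minor chord from Eb minor. As a borrowed chord it is labeled i.

i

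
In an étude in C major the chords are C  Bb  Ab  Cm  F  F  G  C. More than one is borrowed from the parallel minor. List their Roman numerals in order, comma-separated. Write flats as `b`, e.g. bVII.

The diatonic triads in C major are C, Dm, Em, F, G, Am, Bdim. C, F and G are all diatonic. But Bb (Bb–D–F) is foreign: the diatonic vii° on degree 7 is Bdim, whereas Bb comes from C minor. It is labeled bVII. Ab (Ab–C–Eb) doesn't fit — on degree 6 C major would have Am (vi). Ab is the degree-6 chord of C minor, so it is the borrowed bVI. Cm (C–Eb–G) is not: scale degree 1 in C major carries C (I). In C minor the chord on that degree is Cm, so here it functions as i, borrowed from the parallel minor.

bVII, bVI, i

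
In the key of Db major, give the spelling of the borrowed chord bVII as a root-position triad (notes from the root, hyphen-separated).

The root of bVII is the lowered 7th degree: C becomes Cb. Stacking thirds in Db minor on Cb gives Cb–Eb–Gb.

Cb-Eb-Gb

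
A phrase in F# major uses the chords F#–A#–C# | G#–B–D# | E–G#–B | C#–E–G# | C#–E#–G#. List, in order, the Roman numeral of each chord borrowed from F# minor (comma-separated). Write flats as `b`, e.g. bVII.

In F# major the diatonic chords are F#, G#m, A#m, B, C#, D#m, E#dim. F#–A#–C# = F#, G#–B–D# = G#m and C#–E#–G# = C# all belong to that set. E–G#–B doesn't fit — on degree 7 F# major would have E#dim (vii°). E is the degree-7 chord of F# minor, so it is the borrowed bVII. C#–E–G# is not: scale degree 5 in F# major carries C# (V). In F# minor the chord on that degree is C#m, so here it functions as v, borrowed from the parallel minor.

bVII, v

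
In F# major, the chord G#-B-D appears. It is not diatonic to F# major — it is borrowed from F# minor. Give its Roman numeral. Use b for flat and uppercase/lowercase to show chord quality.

The root G# is the diatonic 2nd degree of F# major; the borrowing shows in the chord quality. Diatonically F# major has G#m (ii) on that degree; G#–B–D is instead the diminished chord native to F# minor, so it takes the label ii°.

ii°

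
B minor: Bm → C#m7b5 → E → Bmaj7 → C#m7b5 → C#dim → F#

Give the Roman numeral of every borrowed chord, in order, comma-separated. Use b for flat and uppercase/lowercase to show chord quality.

IV, Imaj7

B minor has the diatonic set Bm, C#dim, D, Em, F#, G, A (with V from harmonic minor). Bm, C#m7b5, C#dim and F# all belong to that set. E (E–G#–B) doesn't fit — on degree 4 B minor would have Em (iv). E is the degree-4 chord of B major, so it is the borrowed IV. Bmaj7 (B–D#–F#–A#) doesn't fit — on degree 1 B minor would have Bm (i). Bmaj7 is the degree-1 chord of B major, so it is the borrowed Imaj7.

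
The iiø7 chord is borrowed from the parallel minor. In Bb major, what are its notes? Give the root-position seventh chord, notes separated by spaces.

iiø7 is built on scale degree 2, which is C in both Bb major and its parallel. In Bb minor the chord on C is C–Eb–Gb–Bb.

C Eb Gb Bb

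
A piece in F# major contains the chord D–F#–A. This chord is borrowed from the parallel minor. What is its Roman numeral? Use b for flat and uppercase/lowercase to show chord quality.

bVI

The root D is the lowered 6th scale degree — diatonically F# major has D# there. D–F#–A is a major chord — the form found in F# minor, not the diatonic vi (D#m). Borrowed into F# major it is written bVI.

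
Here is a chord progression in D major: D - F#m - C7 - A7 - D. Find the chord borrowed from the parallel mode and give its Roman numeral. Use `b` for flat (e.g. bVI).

bVII7

D major has the diatonic set D, Em, F#m, G, A, Bm, C#dim. D, F#m and A7 all belong to that set. But C7 (C–E–G–Bb) is foreign: the diatonic vii° on degree 7 is C#dim, whereas C7 comes from D minor. It is labeled bVII7.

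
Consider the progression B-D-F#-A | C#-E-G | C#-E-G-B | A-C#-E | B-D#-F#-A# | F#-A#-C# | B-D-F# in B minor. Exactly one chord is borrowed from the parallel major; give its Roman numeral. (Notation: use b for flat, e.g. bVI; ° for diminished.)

Imaj7

In B minor (with V from harmonic minor) the diatonic chords are Bm, C#dim, D, Em, F#, G, A. Of the given chords, B–D–F#–A = Bm7, C#–E–G = C#dim, C#–E–G–B = C#m7b5, A–C#–E = A, F#–A#–C# = F# and B–D–F# = Bm are diatonic. B–D#–F#–A# is not: scale degree 1 in B minor carries Bm (i). In B major the chord on that degree is Bmaj7, so here it functions as Imaj7, borrowed from the parallel major.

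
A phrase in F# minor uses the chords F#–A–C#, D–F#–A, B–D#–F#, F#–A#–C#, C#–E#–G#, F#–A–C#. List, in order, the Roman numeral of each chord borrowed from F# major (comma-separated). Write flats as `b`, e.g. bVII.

F# minor has the diatonic set F#m, G#dim, A, Bm, C#, D, E (with V from harmonic minor). F#–A–C# = F#m, D–F#–A = D and C#–E#–G# = C# all belong to that set. But B–D#–F# is foreign: the diatonic iv on degree 4 is Bm, whereas B comes from F# major. It is labeled IV. F#–A#–C# is not: scale degree 1 in F# minor carries F#m (i). In F# major the chord on that degree is F#, so here it functions as I, borrowed from the parallel major.

IV, I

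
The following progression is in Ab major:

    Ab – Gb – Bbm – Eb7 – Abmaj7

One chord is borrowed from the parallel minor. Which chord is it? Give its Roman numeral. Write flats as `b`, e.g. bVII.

bVII

Ab major has the diatonic set Ab, Bbm, Cm, Db, Eb, Fm, Gdim. Ab, Bbm, Eb7 and Abmaj7 all belong to that set. But Gb (Gb–Bb–Db) is foreign: the diatonic vii° on degree 7 is Gdim, whereas Gb comes from Ab minor. It is labeled bVII.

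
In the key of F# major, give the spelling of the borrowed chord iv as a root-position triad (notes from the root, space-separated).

B D F#

iv is built on scale degree 4, which is B in both F# major and its parallel. In F# minor the chord on B is B–D–F#.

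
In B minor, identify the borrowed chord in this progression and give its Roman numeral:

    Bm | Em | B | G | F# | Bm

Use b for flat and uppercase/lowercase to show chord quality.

B minor has the diatonic set Bm, C#dim, D, Em, F#, G, A (with V from harmonic minor). Of the given chords, Bm, Em, G and F# are diatonic. But B (B–D#–F#) is foreign: the diatonic i on degree 1 is Bm, whereas B comes from B major. It is labeled I.

I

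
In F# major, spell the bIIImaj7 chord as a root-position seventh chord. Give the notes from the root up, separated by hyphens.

bIIImaj7 is built on the lowered scale degree 3. In F# major degree 3 is A#; lowered it becomes A. Stacking thirds in F# minor on A gives A–C#–E–G#.

A-C#-E-G#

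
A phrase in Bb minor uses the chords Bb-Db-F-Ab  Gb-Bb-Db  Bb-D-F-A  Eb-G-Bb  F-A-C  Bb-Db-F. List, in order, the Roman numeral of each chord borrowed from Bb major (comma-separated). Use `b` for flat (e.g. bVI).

The diatonic triads in Bb minor (with V from harmonic minor) are Bbm, Cdim, Db, Ebm, F, Gb, Ab. Bb–Db–F–Ab = Bbm7, Gb–Bb–Db = Gb, F–A–C = F and Bb–Db–F = Bbm all belong to that set. Bb–D–F–A is not: scale degree 1 in Bb minor carries Bbm (i). In Bb major the chord on that degree is Bbmaj7, so here it functions as Imaj7, borrowed from the parallel major. Eb–G–Bb is not: scale degree 4 in Bb minor carries Ebm (iv). In Bb major the chord on that degree is Eb, so here it functions as IV, borrowed from the parallel major.

Imaj7, IV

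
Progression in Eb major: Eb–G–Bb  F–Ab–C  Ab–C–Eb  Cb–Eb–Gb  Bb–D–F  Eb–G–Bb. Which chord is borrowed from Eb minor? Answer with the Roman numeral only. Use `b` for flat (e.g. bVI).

In Eb major the diatonic chords are Eb, Fm, Gm, Ab, Bb, Cm, Ddim. Eb–G–Bb = Eb, F–Ab–C = Fm, Ab–C–Eb = Ab and Bb–D–F = Bb are all diatonic. But Cb–Eb–Gb is foreign: the diatonic vi on degree 6 is Cm, whereas Cb comes from Eb minor. It is labeled bVI.

bVI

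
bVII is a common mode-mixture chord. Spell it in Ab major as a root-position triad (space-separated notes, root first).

Gb Bb Db

bVII is built on the lowered scale degree 7. In Ab major degree 7 is G; lowered it becomes Gb. Stacking thirds in Ab minor on Gb gives Gb–Bb–Db.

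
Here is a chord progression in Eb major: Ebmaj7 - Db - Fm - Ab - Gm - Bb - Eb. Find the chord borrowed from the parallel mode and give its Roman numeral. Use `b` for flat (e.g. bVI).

In Eb major the diatonic chords are Eb, Fm, Gm, Ab, Bb, Cm, Ddim. Ebmaj7, Fm, Ab, Gm, Bb and Eb all belong to that set. But Db (Db–F–Ab) is foreign: the diatonic vii° on degree 7 is Ddim, whereas Db comes from Eb minor. It is labeled bVII.

bVII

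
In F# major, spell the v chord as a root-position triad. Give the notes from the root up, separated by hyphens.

The root, C#, is scale degree 5 — the same note in F# major and F# minor; only the chord quality changes. In F# minor the chord on C# is C#–E–G#.

C#-E-G#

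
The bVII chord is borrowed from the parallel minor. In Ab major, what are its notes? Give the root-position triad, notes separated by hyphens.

Gb-Bb-Db

bVII is built on the lowered scale degree 7. In Ab major degree 7 is G; lowered it becomes Gb. Stacking thirds in Ab minor on Gb gives Gb–Bb–Db.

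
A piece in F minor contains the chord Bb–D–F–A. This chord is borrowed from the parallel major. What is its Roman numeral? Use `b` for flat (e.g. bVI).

The root Bb is the diatonic 4th degree of F minor; the borrowing shows in the chord quality. Diatonically F minor has Bbm (iv) on that degree; Bb–D–F–A is instead the major-seventh chord native to F major, so it takes the label IVmaj7.

IVmaj7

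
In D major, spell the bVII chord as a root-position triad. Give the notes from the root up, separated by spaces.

C E G

The root of bVII is the lowered 7th degree: C# becomes C. In D minor the chord on C is C–E–G.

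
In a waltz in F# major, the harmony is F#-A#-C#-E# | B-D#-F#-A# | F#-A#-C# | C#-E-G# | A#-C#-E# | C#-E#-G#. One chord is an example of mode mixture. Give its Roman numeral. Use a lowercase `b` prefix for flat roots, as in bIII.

v

The diatonic triads in F# major are F#, G#m, A#m, B, C#, D#m, E#dim. Of the given chords, F#–A#–C#–E# = F#maj7, B–D#–F#–A# = Bmaj7, F#–A#–C# = F#, A#–C#–E# = A#m and C#–E#–G# = C# are diatonic. C#–E–G# doesn't fit — on degree 5 F# major would have C# (V). C#m is the degree-5 chord of F# minor, so it is the borrowed v.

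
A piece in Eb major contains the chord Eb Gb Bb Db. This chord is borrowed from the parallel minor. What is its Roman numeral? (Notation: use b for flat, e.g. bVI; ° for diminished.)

Eb is scale degree 1 in Eb major. Diatonically Eb major has Eb (I) on that degree; Eb–Gb–Bb–Db is instead the minor-seventh chord native to Eb minor, so it takes the label i7.

i7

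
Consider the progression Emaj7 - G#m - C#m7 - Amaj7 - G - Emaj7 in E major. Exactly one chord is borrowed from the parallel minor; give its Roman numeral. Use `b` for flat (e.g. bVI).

bIII

The diatonic triads in E major are E, F#m, G#m, A, B, C#m, D#dim. Emaj7, G#m, C#m7 and Amaj7 all belong to that set. G (G–B–D) doesn't fit — on degree 3 E major would have G#m (iii). G is the degree-3 chord of E minor, so it is the borrowed bIII.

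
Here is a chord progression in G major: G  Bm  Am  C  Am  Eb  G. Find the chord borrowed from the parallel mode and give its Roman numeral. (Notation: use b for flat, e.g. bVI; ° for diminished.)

G major has the diatonic set G, Am, Bm, C, D, Em, F#dim. G, Bm, Am and C all belong to that set. But Eb (Eb–G–Bb) is foreign: the diatonic vi on degree 6 is Em, whereas Eb comes from G minor. It is labeled bVI.

bVI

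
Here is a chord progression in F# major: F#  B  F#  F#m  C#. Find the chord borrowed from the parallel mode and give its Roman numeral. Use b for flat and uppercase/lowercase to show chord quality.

The diatonic triads in F# major are F#, G#m, A#m, B, C#, D#m, E#dim. F#, B and C# are all diatonic. F#m (F#–A–C#) doesn't fit — on degree 1 F# major would have F# (I). F#m is the degree-1 chord of F# minor, so it is the borrowed i.

i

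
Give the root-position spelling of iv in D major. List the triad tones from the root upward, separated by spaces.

The root, G, is scale degree 4 — the same note in D major and D minor; only the chord quality changes. Building the minor chord from the parallel minor on G: G–Bb–D.

G Bb D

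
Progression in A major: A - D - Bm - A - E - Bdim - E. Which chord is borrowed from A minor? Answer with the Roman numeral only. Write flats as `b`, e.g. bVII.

The diatonic triads in A major are A, Bm, C#m, D, E, F#m, G#dim. A, D, Bm and E all belong to that set. Bdim (B–D–F) is not: scale degree 2 in A major carries Bm (ii). In A minor the chord on that degree is Bdim, so here it functions as ii°, borrowed from the parallel minor.

ii°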